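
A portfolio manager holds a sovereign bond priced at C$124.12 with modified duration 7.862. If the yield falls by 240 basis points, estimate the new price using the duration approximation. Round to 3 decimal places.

Duration approximation: ΔP/P ≈ -D_mod · Δy = -7.862 × (-0.024) = +0.188688.
New price ≈ 124.12 × (1 + 0.188688) = 147.53995456.

C$147.540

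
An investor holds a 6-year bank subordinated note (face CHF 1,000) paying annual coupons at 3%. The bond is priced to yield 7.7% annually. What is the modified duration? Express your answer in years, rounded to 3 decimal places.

5.119 years

Periodic yield y = 0.077. First find Macaulay duration:
  t   CF        PV=CF/(1+0.077)^t    t·PV
  1        30.00        27.8552        27.8552
  2        30.00        25.8637        51.7273
  3        30.00        24.0145        72.0436
  4        30.00        22.2976        89.1905
  5        30.00        20.7035       103.5173
  6     1,030.00       659.9986     3,959.9915
  Σ                    780.7330     4,304.3253
P = 780.7330; Macaulay duration = 4,304.3253 / 780.7330 = 5.51318 years.
Modified duration = D_Mac / (1 + y) = 5.51318 / 1.077 = 5.11902 years.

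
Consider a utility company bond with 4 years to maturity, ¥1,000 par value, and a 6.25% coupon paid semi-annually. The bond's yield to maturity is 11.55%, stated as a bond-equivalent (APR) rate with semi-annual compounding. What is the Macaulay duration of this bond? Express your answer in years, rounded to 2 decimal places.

3.55 years

Periodic yield y = 0.05775. Discount each cash flow and weight by its period:
  t   CF        PV=CF/(1+0.05775)^t    t·PV
  1        31.25        29.5438        29.5438
  2        31.25        27.9308        55.8617
  3        31.25        26.4059        79.2177
  4        31.25        24.9642        99.8569
  5        31.25        23.6012       118.0062
  6        31.25        22.3127       133.8761
  7        31.25        21.0945       147.6613
  8     1,031.25       658.1118     5,264.8945
  Σ                    833.9650     5,928.9183
Price P = Σ PV = 833.9650.
Macaulay duration = Σ(t·PV) / P = 5,928.9183 / 833.9650 = 7.10931 half-year periods.
In years: 7.10931 / 2 = 3.55466 years.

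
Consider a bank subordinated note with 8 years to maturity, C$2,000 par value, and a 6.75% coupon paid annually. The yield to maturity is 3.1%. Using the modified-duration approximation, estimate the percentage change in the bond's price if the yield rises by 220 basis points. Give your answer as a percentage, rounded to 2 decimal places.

-14.13%

Periodic yield y = 0.031. Modified duration first:
  t   CF        PV=CF/(1+0.031)^t    t·PV
  1       135.00       130.9408       130.9408
  2       135.00       127.0037       254.0074
  3       135.00       123.1850       369.5550
  4       135.00       119.4811       477.9243
  5       135.00       115.8885       579.4426
  6       135.00       112.4040       674.4240
  7       135.00       109.0243       763.1698
  8     2,135.00     1,672.3553    13,378.8426
  Σ                  2,510.2827    16,628.3065
P = 2,510.2827; D_Mac = 6.62408 yrs; D_mod = 6.62408/(1+0.031) = 6.42491 yrs.
ΔP/P ≈ -D_mod · Δy = -6.42491 × (+0.022) = -0.141348 = -14.1348%.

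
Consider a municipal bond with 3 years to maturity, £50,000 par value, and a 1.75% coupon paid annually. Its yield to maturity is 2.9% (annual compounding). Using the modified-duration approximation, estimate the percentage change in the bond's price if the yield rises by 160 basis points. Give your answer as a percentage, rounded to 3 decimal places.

Periodic yield y = 0.029. Modified duration first:
  t   CF        PV=CF/(1+0.029)^t    t·PV
  1       875.00       850.3401       850.3401
  2       875.00       826.3753     1,652.7505
  3    50,875.00    46,693.7010   140,081.1030
  Σ                 48,370.4164   142,584.1936
P = 48,370.4164; D_Mac = 2.94776 yrs; D_mod = 2.94776/(1+0.029) = 2.86468 yrs.
ΔP/P ≈ -D_mod · Δy = -2.86468 × (+0.016) = -0.045835 = -4.5835%.

-4.583%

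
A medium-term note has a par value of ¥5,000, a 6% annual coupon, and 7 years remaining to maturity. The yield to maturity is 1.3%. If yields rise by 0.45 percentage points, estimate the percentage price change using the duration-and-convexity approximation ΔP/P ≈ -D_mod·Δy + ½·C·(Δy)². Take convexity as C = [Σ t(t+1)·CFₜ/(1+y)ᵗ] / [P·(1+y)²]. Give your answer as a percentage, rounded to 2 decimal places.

With y = 0.013:
  t   CF        PV=CF/(1+0.013)^t    t·PV        t(t+1)·PV
  1       300.00       296.1500       296.1500         592.3001
  2       300.00       292.3495       584.6990       1,754.0970
  3       300.00       288.5977       865.7932       3,463.1728
  4       300.00       284.8941     1,139.5764       5,697.8822
  5       300.00       281.2380     1,406.1901       8,437.1405
  6       300.00       277.6288     1,665.7731      11,660.4114
  7     5,300.00     4,841.8324    33,892.8268     271,142.6143
  Σ                  6,562.6907    39,851.0086     302,747.6184
P = 6,562.6907; D_Mac = 6.07236 yrs; D_mod = 5.99443 yrs; C = 44.95520.
Duration effect: -5.99443 × (+0.0045) = -0.026975
Convexity effect: 0.5 × 44.95520 × (0.0045)² = +0.0004552
ΔP/P ≈ -0.026975 + 0.0004552 = -0.026520 = -2.6520%.

-2.65%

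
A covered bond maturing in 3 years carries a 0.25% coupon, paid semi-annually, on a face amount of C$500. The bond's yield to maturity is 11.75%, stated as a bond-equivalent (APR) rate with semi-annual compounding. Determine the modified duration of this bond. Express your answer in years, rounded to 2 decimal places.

2.82 years

Periodic yield y = 0.05875. First find Macaulay duration:
  t   CF        PV=CF/(1+0.05875)^t    t·PV
  1        0.625         0.5903         0.5903
  2        0.625         0.5576         1.1151
  3        0.625         0.5266         1.5799
  4        0.625         0.4974         1.9896
  5        0.625         0.4698         2.3490
  6      500.625       355.4283     2,132.5697
  Σ                    358.0700     2,140.1937
P = 358.0700; Macaulay duration = 2,140.1937 / 358.0700 = 5.97703 half-year periods = 2.98851 years.
Modified duration = D_Mac / (1 + y) = 2.98851 / 1.05875 = 2.82268 years.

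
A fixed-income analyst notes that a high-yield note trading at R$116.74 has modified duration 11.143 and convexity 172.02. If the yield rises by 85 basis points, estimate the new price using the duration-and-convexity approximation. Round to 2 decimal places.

Duration effect: -D_mod·Δy = -11.143 × (+0.0085) = -0.0947155
Convexity effect: ½·C·(Δy)² = 0.5 × 172.02 × (0.0085)² = +0.0062142225
ΔP/P ≈ -0.0947155 + 0.0062142225 = -0.0885012775
New price ≈ 116.74 × (1 - 0.0885012775) = 106.40836086465.

R$106.41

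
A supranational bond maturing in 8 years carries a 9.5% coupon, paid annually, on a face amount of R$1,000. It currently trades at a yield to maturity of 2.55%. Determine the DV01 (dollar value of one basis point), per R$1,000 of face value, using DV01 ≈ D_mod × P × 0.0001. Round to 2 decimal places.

R$0.93

Periodic yield y = 0.0255.
  t   CF        PV=CF/(1+0.0255)^t    t·PV
  1        95.00        92.6377        92.6377
  2        95.00        90.3342       180.6684
  3        95.00        88.0880       264.2639
  4        95.00        85.8976       343.5903
  5        95.00        83.7617       418.8083
  6        95.00        81.6789       490.0731
  7        95.00        79.6478       557.5348
  8     1,095.00       895.2180     7,161.7439
  Σ                  1,497.2638     9,509.3206
P = 1,497.2638; D_Mac = 6.35113 yrs; D_mod = 6.19321 yrs.
DV01 ≈ 6.19321 × 1,497.2638 × 0.0001 = 0.927286.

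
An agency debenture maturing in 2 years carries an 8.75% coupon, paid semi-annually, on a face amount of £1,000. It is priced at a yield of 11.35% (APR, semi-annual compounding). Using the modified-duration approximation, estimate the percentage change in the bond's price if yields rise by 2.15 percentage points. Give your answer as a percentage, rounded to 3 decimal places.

Periodic yield y = 0.05675. Modified duration first:
  t   CF        PV=CF/(1+0.05675)^t    t·PV
  1        43.75        41.4005        41.4005
  2        43.75        39.1772        78.3544
  3        43.75        37.0733       111.2199
  4     1,043.75       836.9653     3,347.8613
  Σ                    954.6164     3,578.8361
P = 954.6164; D_Mac = 3.74898 half-year periods = 1.87449 yrs; D_mod = 1.87449/(1+0.05675) = 1.77382 yrs.
ΔP/P ≈ -D_mod · Δy = -1.77382 × (+0.0215) = -0.038137 = -3.8137%.

-3.814%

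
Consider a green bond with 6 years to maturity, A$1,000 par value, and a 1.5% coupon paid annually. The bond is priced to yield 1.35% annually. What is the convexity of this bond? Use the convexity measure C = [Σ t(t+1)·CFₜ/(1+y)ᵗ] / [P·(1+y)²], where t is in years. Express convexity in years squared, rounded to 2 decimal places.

With y = 0.0135:
  t   CF        PV=CF/(1+0.0135)^t    t·PV        t(t+1)·PV
  1        15.00        14.8002        14.8002          29.6004
  2        15.00        14.6031        29.2061          87.6183
  3        15.00        14.4085        43.2256         172.9025
  4        15.00        14.2166        56.8665         284.3323
  5        15.00        14.0272        70.1362         420.8175
  6     1,015.00       936.5339     5,619.2037      39,334.4258
  Σ                  1,008.5896     5,833.4383      40,329.6968
P = 1,008.5896.
Convexity = Σ t(t+1)·PV / [P·(1+y)²] = 40,329.6968 / (1,008.5896 × 1.027182) = 38.92808.

38.93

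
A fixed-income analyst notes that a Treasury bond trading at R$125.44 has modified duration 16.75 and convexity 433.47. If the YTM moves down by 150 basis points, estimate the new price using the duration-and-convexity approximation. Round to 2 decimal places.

R$163.07

Duration effect: -D_mod·Δy = -16.75 × (-0.015) = +0.251250
Convexity effect: ½·C·(Δy)² = 0.5 × 433.47 × (-0.015)² = +0.048765375
ΔP/P ≈ +0.251250 + 0.048765375 = +0.300015375
New price ≈ 125.44 × (1 + 0.300015375) = 163.07392864.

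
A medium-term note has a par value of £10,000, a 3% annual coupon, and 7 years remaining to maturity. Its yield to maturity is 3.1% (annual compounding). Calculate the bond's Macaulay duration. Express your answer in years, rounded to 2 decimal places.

Periodic yield y = 0.031. Discount each cash flow and weight by its year:
  t   CF        PV=CF/(1+0.031)^t    t·PV
  1       300.00       290.9796       290.9796
  2       300.00       282.2305       564.4610
  3       300.00       273.7444       821.2332
  4       300.00       265.5135     1,062.0540
  5       300.00       257.5301     1,287.6503
  6       300.00       249.7867     1,498.7200
  7    10,300.00     8,318.1466    58,227.0259
  Σ                  9,937.9313    63,752.1240
Price P = Σ PV = 9,937.9313.
Macaulay duration = Σ(t·PV) / P = 63,752.1240 / 9,937.9313 = 6.41503 years.

6.42 years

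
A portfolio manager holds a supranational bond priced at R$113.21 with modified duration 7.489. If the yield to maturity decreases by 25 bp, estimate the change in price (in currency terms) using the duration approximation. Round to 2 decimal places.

+R$2.12

Duration approximation: ΔP/P ≈ -D_mod · Δy = -7.489 × (-0.0025) = +0.0187225.
ΔP ≈ 113.21 × (+0.0187225) = +2.119574225.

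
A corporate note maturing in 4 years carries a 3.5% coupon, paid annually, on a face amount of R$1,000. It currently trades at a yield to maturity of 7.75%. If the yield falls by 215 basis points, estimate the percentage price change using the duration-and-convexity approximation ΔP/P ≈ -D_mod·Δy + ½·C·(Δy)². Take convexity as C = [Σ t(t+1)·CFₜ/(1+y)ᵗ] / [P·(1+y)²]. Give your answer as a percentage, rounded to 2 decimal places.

With y = 0.0775:
  t   CF        PV=CF/(1+0.0775)^t    t·PV        t(t+1)·PV
  1        35.00        32.4826        32.4826          64.9652
  2        35.00        30.1463        60.2925         180.8776
  3        35.00        27.9780        83.9339         335.7356
  4     1,035.00       767.8409     3,071.3635      15,356.8177
  Σ                    858.4477     3,248.0726      15,938.3962
P = 858.4477; D_Mac = 3.78366 yrs; D_mod = 3.51152 yrs; C = 15.99176.
Duration effect: -3.51152 × (-0.0215) = +0.075498
Convexity effect: 0.5 × 15.99176 × (-0.0215)² = +0.0036961
ΔP/P ≈ +0.075498 + 0.0036961 = +0.079194 = +7.9194%.

+7.92%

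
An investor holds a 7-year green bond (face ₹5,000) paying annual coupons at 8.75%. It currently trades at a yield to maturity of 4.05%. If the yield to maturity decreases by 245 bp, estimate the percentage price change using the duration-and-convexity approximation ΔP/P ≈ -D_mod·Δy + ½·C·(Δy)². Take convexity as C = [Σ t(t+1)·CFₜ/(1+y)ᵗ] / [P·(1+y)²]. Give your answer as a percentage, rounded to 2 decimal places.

With y = 0.0405:
  t   CF        PV=CF/(1+0.0405)^t    t·PV        t(t+1)·PV
  1       437.50       420.4709       420.4709         840.9419
  2       437.50       404.1047       808.2094       2,424.6281
  3       437.50       388.3755     1,165.1264       4,660.5058
  4       437.50       373.2585     1,493.0340       7,465.1702
  5       437.50       358.7299     1,793.6497      10,761.8984
  6       437.50       344.7669     2,068.6013      14,480.2093
  7     5,437.50     4,118.1739    28,827.2171     230,617.7364
  Σ                  6,407.8803    36,576.3089     271,251.0902
P = 6,407.8803; D_Mac = 5.70802 yrs; D_mod = 5.48584 yrs; C = 39.09966.
Duration effect: -5.48584 × (-0.0245) = +0.134403
Convexity effect: 0.5 × 39.09966 × (-0.0245)² = +0.0117348
ΔP/P ≈ +0.134403 + 0.0117348 = +0.146138 = +14.6138%.

+14.61%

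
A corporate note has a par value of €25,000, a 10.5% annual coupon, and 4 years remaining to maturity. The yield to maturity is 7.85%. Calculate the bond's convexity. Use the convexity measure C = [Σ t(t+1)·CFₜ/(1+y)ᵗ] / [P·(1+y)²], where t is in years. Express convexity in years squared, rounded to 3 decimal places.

With y = 0.0785:
  t   CF        PV=CF/(1+0.0785)^t    t·PV        t(t+1)·PV
  1     2,625.00     2,433.9360     2,433.9360       4,867.8720
  2     2,625.00     2,256.7789     4,513.5578      13,540.6733
  3     2,625.00     2,092.5163     6,277.5490      25,110.1962
  4    27,625.00    20,418.3991    81,673.5965     408,367.9826
  Σ                 27,201.6304    94,898.6393     451,886.7241
P = 27,201.6304.
Convexity = Σ t(t+1)·PV / [P·(1+y)²] = 451,886.7241 / (27,201.6304 × 1.163162) = 14.28217.

14.282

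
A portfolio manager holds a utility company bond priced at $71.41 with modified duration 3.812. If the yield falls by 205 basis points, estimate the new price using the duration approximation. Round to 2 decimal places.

$76.99

Duration approximation: ΔP/P ≈ -D_mod · Δy = -3.812 × (-0.0205) = +0.078146.
New price ≈ 71.41 × (1 + 0.078146) = 76.99040586.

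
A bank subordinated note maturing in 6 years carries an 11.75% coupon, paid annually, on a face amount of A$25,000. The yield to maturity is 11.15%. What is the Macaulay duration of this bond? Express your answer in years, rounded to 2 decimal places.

4.65 years

Periodic yield y = 0.1115. Discount each cash flow and weight by its year:
  t   CF        PV=CF/(1+0.1115)^t    t·PV
  1     2,937.50     2,642.8250     2,642.8250
  2     2,937.50     2,377.7103     4,755.4206
  3     2,937.50     2,139.1906     6,417.5717
  4     2,937.50     1,924.5979     7,698.3916
  5     2,937.50     1,731.5321     8,657.6604
  6    27,937.50    14,815.9921    88,895.9527
  Σ                 25,631.8480   119,067.8220
Price P = Σ PV = 25,631.8480.
Macaulay duration = Σ(t·PV) / P = 119,067.8220 / 25,631.8480 = 4.64531 years.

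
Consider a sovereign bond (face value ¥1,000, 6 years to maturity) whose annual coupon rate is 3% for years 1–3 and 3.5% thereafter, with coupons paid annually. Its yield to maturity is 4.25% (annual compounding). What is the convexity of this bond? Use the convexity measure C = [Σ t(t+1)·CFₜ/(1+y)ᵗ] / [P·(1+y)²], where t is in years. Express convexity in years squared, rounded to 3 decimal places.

34.826

With y = 0.0425:
  t   CF        PV=CF/(1+0.0425)^t    t·PV        t(t+1)·PV
  1        30.00        28.7770        28.7770          57.5540
  2        30.00        27.6038        55.2076         165.6229
  3        30.00        26.4785        79.4354         317.7418
  4        35.00        29.6322       118.5288         592.6439
  5        35.00        28.4242       142.1208         852.7250
  6     1,035.00       806.2764     4,837.6586      33,863.6104
  Σ                    947.1921     5,261.7283      35,849.8978
P = 947.1921.
Convexity = Σ t(t+1)·PV / [P·(1+y)²] = 35,849.8978 / (947.1921 × 1.086806) = 34.82553.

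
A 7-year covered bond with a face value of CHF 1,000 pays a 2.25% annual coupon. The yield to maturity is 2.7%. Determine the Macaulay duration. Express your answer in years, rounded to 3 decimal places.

6.547 years

Periodic yield y = 0.027. Discount each cash flow and weight by its year:
  t   CF        PV=CF/(1+0.027)^t    t·PV
  1        22.50        21.9085        21.9085
  2        22.50        21.3325        42.6650
  3        22.50        20.7717        62.3150
  4        22.50        20.2256        80.9023
  5        22.50        19.6938        98.4692
  6        22.50        19.1761       115.0565
  7     1,022.50       848.5359     5,939.7512
  Σ                    971.6440     6,361.0675
Price P = Σ PV = 971.6440.
Macaulay duration = Σ(t·PV) / P = 6,361.0675 / 971.6440 = 6.54671 years.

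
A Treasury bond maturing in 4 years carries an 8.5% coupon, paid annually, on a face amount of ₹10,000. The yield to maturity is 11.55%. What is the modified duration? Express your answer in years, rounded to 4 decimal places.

3.1641 years

Periodic yield y = 0.1155. First find Macaulay duration:
  t   CF        PV=CF/(1+0.1155)^t    t·PV
  1       850.00       761.9901       761.9901
  2       850.00       683.0929     1,366.1858
  3       850.00       612.3648     1,837.0943
  4    10,850.00     7,007.3118    28,029.2470
  Σ                  9,064.7596    31,994.5173
P = 9,064.7596; Macaulay duration = 31,994.5173 / 9,064.7596 = 3.52955 years.
Modified duration = D_Mac / (1 + y) = 3.52955 / 1.1155 = 3.16410 years.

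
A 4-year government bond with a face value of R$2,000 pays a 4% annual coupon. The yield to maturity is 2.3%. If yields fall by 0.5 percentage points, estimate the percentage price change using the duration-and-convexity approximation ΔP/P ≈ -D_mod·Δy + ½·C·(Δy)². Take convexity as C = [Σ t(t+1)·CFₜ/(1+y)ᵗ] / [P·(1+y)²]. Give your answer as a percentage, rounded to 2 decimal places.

+1.87%

With y = 0.023:
  t   CF        PV=CF/(1+0.023)^t    t·PV        t(t+1)·PV
  1        80.00        78.2014        78.2014         156.4027
  2        80.00        76.4432       152.8864         458.6591
  3        80.00        74.7245       224.1735         896.6941
  4     2,080.00     1,899.1567     7,596.6268      37,983.1340
  Σ                  2,128.5258     8,051.8881      39,494.8899
P = 2,128.5258; D_Mac = 3.78285 yrs; D_mod = 3.69780 yrs; C = 17.73008.
Duration effect: -3.69780 × (-0.005) = +0.018489
Convexity effect: 0.5 × 17.73008 × (-0.005)² = +0.0002216
ΔP/P ≈ +0.018489 + 0.0002216 = +0.018711 = +1.8711%.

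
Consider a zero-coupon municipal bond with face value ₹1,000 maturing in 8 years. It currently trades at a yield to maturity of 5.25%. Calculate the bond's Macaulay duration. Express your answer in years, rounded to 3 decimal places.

8.000 years

A zero-coupon bond has a single cash flow at maturity, so its Macaulay duration equals its maturity: 8 years.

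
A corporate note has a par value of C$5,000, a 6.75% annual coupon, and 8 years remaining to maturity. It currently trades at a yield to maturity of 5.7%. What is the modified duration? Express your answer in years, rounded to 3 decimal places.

6.142 years

Periodic yield y = 0.057. First find Macaulay duration:
  t   CF        PV=CF/(1+0.057)^t    t·PV
  1       337.50       319.2999       319.2999
  2       337.50       302.0813       604.1625
  3       337.50       285.7912       857.3735
  4       337.50       270.3795     1,081.5182
  5       337.50       255.7990     1,278.9950
  6       337.50       242.0047     1,452.0284
  7       337.50       228.9543     1,602.6803
  8     5,337.50     3,425.6106    27,404.8845
  Σ                  5,329.9205    34,600.9424
P = 5,329.9205; Macaulay duration = 34,600.9424 / 5,329.9205 = 6.49183 years.
Modified duration = D_Mac / (1 + y) = 6.49183 / 1.057 = 6.14175 years.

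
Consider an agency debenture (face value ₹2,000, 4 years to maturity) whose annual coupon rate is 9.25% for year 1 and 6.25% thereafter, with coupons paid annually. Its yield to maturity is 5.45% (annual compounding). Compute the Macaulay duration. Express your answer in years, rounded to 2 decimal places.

Periodic yield y = 0.0545. Discount each cash flow and weight by its year:
  t   CF        PV=CF/(1+0.0545)^t    t·PV
  1       185.00       175.4386       175.4386
  2       125.00       112.4131       224.8262
  3       125.00       106.6032       319.8096
  4     2,125.00     1,718.5913     6,874.3650
  Σ                  2,113.0461     7,594.4394
Price P = Σ PV = 2,113.0461.
Macaulay duration = Σ(t·PV) / P = 7,594.4394 / 2,113.0461 = 3.59407 years.

3.59 years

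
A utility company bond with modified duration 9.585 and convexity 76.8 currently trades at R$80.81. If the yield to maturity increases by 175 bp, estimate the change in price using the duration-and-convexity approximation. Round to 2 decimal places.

Duration effect: -D_mod·Δy = -9.585 × (+0.0175) = -0.1677375
Convexity effect: ½·C·(Δy)² = 0.5 × 76.8 × (0.0175)² = +0.0117600
ΔP/P ≈ -0.1677375 + 0.0117600 = -0.1559775
ΔP ≈ 80.81 × (-0.1559775) = -12.604541775.

-R$12.60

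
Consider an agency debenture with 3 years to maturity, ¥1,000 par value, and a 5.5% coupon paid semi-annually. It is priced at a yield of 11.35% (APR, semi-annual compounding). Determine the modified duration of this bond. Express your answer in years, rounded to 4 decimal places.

2.6377 years

Periodic yield y = 0.05675. First find Macaulay duration:
  t   CF        PV=CF/(1+0.05675)^t    t·PV
  1        27.50        26.0232        26.0232
  2        27.50        24.6257        49.2514
  3        27.50        23.3032        69.9097
  4        27.50        22.0518        88.2071
  5        27.50        20.8675       104.3377
  6     1,027.50       737.8164     4,426.8983
  Σ                    854.6878     4,764.6273
P = 854.6878; Macaulay duration = 4,764.6273 / 854.6878 = 5.57470 half-year periods = 2.78735 years.
Modified duration = D_Mac / (1 + y) = 2.78735 / 1.05675 = 2.63766 years.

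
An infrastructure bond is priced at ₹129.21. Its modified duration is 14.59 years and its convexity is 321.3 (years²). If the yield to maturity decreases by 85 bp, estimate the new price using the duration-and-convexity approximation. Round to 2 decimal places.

₹146.73

Duration effect: -D_mod·Δy = -14.59 × (-0.0085) = +0.124015
Convexity effect: ½·C·(Δy)² = 0.5 × 321.3 × (-0.0085)² = +0.0116069625
ΔP/P ≈ +0.124015 + 0.0116069625 = +0.1356219625
New price ≈ 129.21 × (1 + 0.1356219625) = 146.733713774625.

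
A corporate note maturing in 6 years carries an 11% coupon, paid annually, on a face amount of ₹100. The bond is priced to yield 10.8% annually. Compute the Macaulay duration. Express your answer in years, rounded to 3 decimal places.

Periodic yield y = 0.108. Discount each cash flow and weight by its year:
  t   CF        PV=CF/(1+0.108)^t    t·PV
  1        11.00         9.9278         9.9278
  2        11.00         8.9601        17.9202
  3        11.00         8.0867        24.2602
  4        11.00         7.2985        29.1940
  5        11.00         6.5871        32.9355
  6       111.00        59.9908       359.9446
  Σ                    100.8510       474.1823
Price P = Σ PV = 100.8510.
Macaulay duration = Σ(t·PV) / P = 474.1823 / 100.8510 = 4.70181 years.

4.702 years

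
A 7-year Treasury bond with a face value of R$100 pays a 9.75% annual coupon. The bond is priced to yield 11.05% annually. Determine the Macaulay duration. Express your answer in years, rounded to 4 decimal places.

5.3313 years

Periodic yield y = 0.1105. Discount each cash flow and weight by its year:
  t   CF        PV=CF/(1+0.1105)^t    t·PV
  1         9.75         8.7798         8.7798
  2         9.75         7.9062        15.8124
  3         9.75         7.1195        21.3585
  4         9.75         6.4111        25.6443
  5         9.75         5.7731        28.8657
  6         9.75         5.1987        31.1921
  7       109.75        52.6956       368.8694
  Σ                     93.8840       500.5221
Price P = Σ PV = 93.8840.
Macaulay duration = Σ(t·PV) / P = 500.5221 / 93.8840 = 5.33128 years.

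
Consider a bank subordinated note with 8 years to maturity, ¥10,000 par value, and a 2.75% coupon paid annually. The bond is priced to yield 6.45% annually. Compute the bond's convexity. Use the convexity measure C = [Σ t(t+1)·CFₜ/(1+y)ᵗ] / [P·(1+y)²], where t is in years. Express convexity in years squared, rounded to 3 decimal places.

With y = 0.0645:
  t   CF        PV=CF/(1+0.0645)^t    t·PV        t(t+1)·PV
  1       275.00       258.3372       258.3372         516.6745
  2       275.00       242.6841       485.3682       1,456.1047
  3       275.00       227.9794       683.9383       2,735.7534
  4       275.00       214.1658       856.6630       4,283.3151
  5       275.00       201.1891     1,005.9453       6,035.6718
  6       275.00       188.9986     1,133.9919       7,937.9432
  7       275.00       177.5469     1,242.8281       9,942.6250
  8    10,275.00     6,231.8430    49,854.7441     448,692.6968
  Σ                  7,742.7442    55,521.8163     481,600.7847
P = 7,742.7442.
Convexity = Σ t(t+1)·PV / [P·(1+y)²] = 481,600.7847 / (7,742.7442 × 1.133160) = 54.89097.

54.891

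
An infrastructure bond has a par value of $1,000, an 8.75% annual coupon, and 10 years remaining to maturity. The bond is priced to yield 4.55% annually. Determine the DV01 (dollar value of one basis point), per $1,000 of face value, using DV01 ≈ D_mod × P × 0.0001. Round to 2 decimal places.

Periodic yield y = 0.0455.
  t   CF        PV=CF/(1+0.0455)^t    t·PV
  1        87.50        83.6920        83.6920
  2        87.50        80.0497       160.0995
  3        87.50        76.5660       229.6980
  4        87.50        73.2339       292.9354
  5        87.50        70.0467       350.2337
  6        87.50        66.9983       401.9898
  7        87.50        64.0826       448.5779
  8        87.50        61.2937       490.3495
  9        87.50        58.6262       527.6358
  10    1,087.50       696.9296     6,969.2957
  Σ                  1,331.5187     9,954.5073
P = 1,331.5187; D_Mac = 7.47606 yrs; D_mod = 7.15070 yrs.
DV01 ≈ 7.15070 × 1,331.5187 × 0.0001 = 0.952129.

$0.95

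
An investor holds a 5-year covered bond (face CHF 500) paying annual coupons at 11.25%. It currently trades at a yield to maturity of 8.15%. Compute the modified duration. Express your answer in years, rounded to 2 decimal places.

Periodic yield y = 0.0815. First find Macaulay duration:
  t   CF        PV=CF/(1+0.0815)^t    t·PV
  1        56.25        52.0111        52.0111
  2        56.25        48.0916        96.1833
  3        56.25        44.4675       133.4026
  4        56.25        41.1165       164.4661
  5       556.25       375.9563     1,879.7817
  Σ                    561.6431     2,325.8447
P = 561.6431; Macaulay duration = 2,325.8447 / 561.6431 = 4.14114 years.
Modified duration = D_Mac / (1 + y) = 4.14114 / 1.0815 = 3.82907 years.

3.83 years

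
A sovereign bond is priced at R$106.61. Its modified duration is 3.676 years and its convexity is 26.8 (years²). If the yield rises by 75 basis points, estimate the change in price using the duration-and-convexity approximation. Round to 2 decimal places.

-R$2.86

Duration effect: -D_mod·Δy = -3.676 × (+0.0075) = -0.027570
Convexity effect: ½·C·(Δy)² = 0.5 × 26.8 × (0.0075)² = +0.00075375
ΔP/P ≈ -0.027570 + 0.00075375 = -0.02681625
ΔP ≈ 106.61 × (-0.02681625) = -2.8588804125.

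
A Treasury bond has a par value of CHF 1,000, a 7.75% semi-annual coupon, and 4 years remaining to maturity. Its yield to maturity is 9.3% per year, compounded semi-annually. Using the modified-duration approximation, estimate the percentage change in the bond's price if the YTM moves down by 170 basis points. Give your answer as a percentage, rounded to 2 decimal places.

Periodic yield y = 0.0465. Modified duration first:
  t   CF        PV=CF/(1+0.0465)^t    t·PV
  1        38.75        37.0282        37.0282
  2        38.75        35.3829        70.7658
  3        38.75        33.8107       101.4321
  4        38.75        32.3083       129.2334
  5        38.75        30.8728       154.3638
  6        38.75        29.5010       177.0058
  7        38.75        28.1901       197.3309
  8     1,038.75       722.0997     5,776.7977
  Σ                    949.1937     6,643.9577
P = 949.1937; D_Mac = 6.99958 half-year periods = 3.49979 yrs; D_mod = 3.49979/(1+0.0465) = 3.34428 yrs.
ΔP/P ≈ -D_mod · Δy = -3.34428 × (-0.017) = +0.056853 = +5.6853%.

+5.69%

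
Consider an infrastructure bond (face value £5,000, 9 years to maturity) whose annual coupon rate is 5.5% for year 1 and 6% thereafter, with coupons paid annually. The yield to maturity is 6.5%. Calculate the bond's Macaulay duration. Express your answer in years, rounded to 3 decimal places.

7.205 years

Periodic yield y = 0.065. Discount each cash flow and weight by its year:
  t   CF        PV=CF/(1+0.065)^t    t·PV
  1       275.00       258.2160       258.2160
  2       300.00       264.4978       528.9956
  3       300.00       248.3547       745.0642
  4       300.00       233.1969       932.7877
  5       300.00       218.9643     1,094.8213
  6       300.00       205.6002     1,233.6014
  7       300.00       193.0519     1,351.3631
  8       300.00       181.2694     1,450.1549
  9     5,300.00     3,006.9721    27,062.7490
  Σ                  4,810.1232    34,657.7530
Price P = Σ PV = 4,810.1232.
Macaulay duration = Σ(t·PV) / P = 34,657.7530 / 4,810.1232 = 7.20517 years.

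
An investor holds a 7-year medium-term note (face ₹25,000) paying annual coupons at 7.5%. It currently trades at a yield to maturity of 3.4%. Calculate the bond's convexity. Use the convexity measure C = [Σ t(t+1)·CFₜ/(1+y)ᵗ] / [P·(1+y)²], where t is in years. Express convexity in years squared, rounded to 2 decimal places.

With y = 0.034:
  t   CF        PV=CF/(1+0.034)^t    t·PV        t(t+1)·PV
  1     1,875.00     1,813.3462     1,813.3462       3,626.6925
  2     1,875.00     1,753.7198     3,507.4395      10,522.3185
  3     1,875.00     1,696.0539     5,088.1618      20,352.6471
  4     1,875.00     1,640.2843     6,561.1370      32,805.6852
  5     1,875.00     1,586.3484     7,931.7421      47,590.4524
  6     1,875.00     1,534.1861     9,205.1165      64,435.8156
  7    26,875.00    21,266.9251   148,868.4757   1,190,947.8058
  Σ                 31,290.8638   182,975.4188   1,370,281.4170
P = 31,290.8638.
Convexity = Σ t(t+1)·PV / [P·(1+y)²] = 1,370,281.4170 / (31,290.8638 × 1.069156) = 40.95917.

40.96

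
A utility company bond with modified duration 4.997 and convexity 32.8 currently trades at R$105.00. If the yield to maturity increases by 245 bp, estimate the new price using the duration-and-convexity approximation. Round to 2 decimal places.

R$93.18

Duration effect: -D_mod·Δy = -4.997 × (+0.0245) = -0.1224265
Convexity effect: ½·C·(Δy)² = 0.5 × 32.8 × (0.0245)² = +0.0098441
ΔP/P ≈ -0.1224265 + 0.0098441 = -0.1125824
New price ≈ 105.00 × (1 - 0.1125824) = 93.178848.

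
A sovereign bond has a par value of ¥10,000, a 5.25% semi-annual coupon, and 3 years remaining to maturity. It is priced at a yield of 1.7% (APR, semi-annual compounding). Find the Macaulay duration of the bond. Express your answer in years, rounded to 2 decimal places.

Periodic yield y = 0.0085. Discount each cash flow and weight by its period:
  t   CF        PV=CF/(1+0.0085)^t    t·PV
  1       262.50       260.2876       260.2876
  2       262.50       258.0938       516.1875
  3       262.50       255.9185       767.7554
  4       262.50       253.7615     1,015.0459
  5       262.50       251.6227     1,258.1134
  6    10,262.50     9,754.3370    58,526.0219
  Σ                 11,034.0209    62,343.4116
Price P = Σ PV = 11,034.0209.
Macaulay duration = Σ(t·PV) / P = 62,343.4116 / 11,034.0209 = 5.65011 half-year periods.
In years: 5.65011 / 2 = 2.82505 years.

2.83 years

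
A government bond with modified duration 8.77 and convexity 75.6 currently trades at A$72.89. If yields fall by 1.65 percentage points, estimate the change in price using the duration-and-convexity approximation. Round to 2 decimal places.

+A$11.30

Duration effect: -D_mod·Δy = -8.77 × (-0.0165) = +0.144705
Convexity effect: ½·C·(Δy)² = 0.5 × 75.6 × (-0.0165)² = +0.01029105
ΔP/P ≈ +0.144705 + 0.01029105 = +0.15499605
ΔP ≈ 72.89 × (+0.15499605) = +11.2976620845.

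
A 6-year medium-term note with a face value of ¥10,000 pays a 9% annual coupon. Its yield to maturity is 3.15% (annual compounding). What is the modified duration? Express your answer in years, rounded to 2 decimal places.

Periodic yield y = 0.0315. First find Macaulay duration:
  t   CF        PV=CF/(1+0.0315)^t    t·PV
  1       900.00       872.5158       872.5158
  2       900.00       845.8708     1,691.7416
  3       900.00       820.0396     2,460.1187
  4       900.00       794.9972     3,179.9887
  5       900.00       770.7195     3,853.5975
  6    10,900.00     9,049.2191    54,295.3147
  Σ                 13,153.3619    66,353.2770
P = 13,153.3619; Macaulay duration = 66,353.2770 / 13,153.3619 = 5.04459 years.
Modified duration = D_Mac / (1 + y) = 5.04459 / 1.0315 = 4.89054 years.

4.89 years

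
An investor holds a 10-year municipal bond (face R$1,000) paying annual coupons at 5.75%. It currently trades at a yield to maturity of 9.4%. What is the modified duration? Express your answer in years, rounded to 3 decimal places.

6.888 years

Periodic yield y = 0.094. First find Macaulay duration:
  t   CF        PV=CF/(1+0.094)^t    t·PV
  1        57.50        52.5594        52.5594
  2        57.50        48.0433        96.0867
  3        57.50        43.9153       131.7459
  4        57.50        40.1420       160.5678
  5        57.50        36.6928       183.4642
  6        57.50        33.5401       201.2404
  7        57.50        30.6582       214.6074
  8        57.50        28.0239       224.1916
  9        57.50        25.6160       230.5443
  10    1,057.50       430.6329     4,306.3285
  Σ                    769.8239     5,801.3362
P = 769.8239; Macaulay duration = 5,801.3362 / 769.8239 = 7.53593 years.
Modified duration = D_Mac / (1 + y) = 7.53593 / 1.094 = 6.88841 years.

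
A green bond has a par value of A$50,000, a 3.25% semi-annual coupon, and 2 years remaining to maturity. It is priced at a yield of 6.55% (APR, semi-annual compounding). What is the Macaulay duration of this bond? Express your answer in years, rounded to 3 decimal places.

Periodic yield y = 0.03275. Discount each cash flow and weight by its period:
  t   CF        PV=CF/(1+0.03275)^t    t·PV
  1       812.50       786.7344       786.7344
  2       812.50       761.7860     1,523.5719
  3       812.50       737.6286     2,212.8859
  4    50,812.50    44,667.3048   178,669.2193
  Σ                 46,953.4538   183,192.4115
Price P = Σ PV = 46,953.4538.
Macaulay duration = Σ(t·PV) / P = 183,192.4115 / 46,953.4538 = 3.90157 half-year periods.
In years: 3.90157 / 2 = 1.95079 years.

1.951 years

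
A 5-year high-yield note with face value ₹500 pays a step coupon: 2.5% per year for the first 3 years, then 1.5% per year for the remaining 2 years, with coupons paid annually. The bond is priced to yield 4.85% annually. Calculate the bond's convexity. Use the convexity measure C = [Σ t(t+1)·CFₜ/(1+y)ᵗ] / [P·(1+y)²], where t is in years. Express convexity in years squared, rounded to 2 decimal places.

25.51

With y = 0.0485:
  t   CF        PV=CF/(1+0.0485)^t    t·PV        t(t+1)·PV
  1        12.50        11.9218        11.9218          23.8436
  2        12.50        11.3703        22.7407          68.2220
  3        12.50        10.8444        32.5331         130.1326
  4         7.50         6.2057        24.8226         124.1131
  5       507.50       400.4920     2,002.4601      12,014.7608
  Σ                    440.8342     2,094.4783      12,361.0720
P = 440.8342.
Convexity = Σ t(t+1)·PV / [P·(1+y)²] = 12,361.0720 / (440.8342 × 1.099352) = 25.50610.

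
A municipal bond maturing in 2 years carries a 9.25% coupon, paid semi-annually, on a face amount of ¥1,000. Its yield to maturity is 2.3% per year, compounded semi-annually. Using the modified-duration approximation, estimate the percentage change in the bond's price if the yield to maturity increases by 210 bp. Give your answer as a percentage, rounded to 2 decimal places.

-3.90%

Periodic yield y = 0.0115. Modified duration first:
  t   CF        PV=CF/(1+0.0115)^t    t·PV
  1        46.25        45.7242        45.7242
  2        46.25        45.2043        90.4086
  3        46.25        44.6904       134.0711
  4     1,046.25       999.4750     3,997.8999
  Σ                  1,135.0938     4,268.1038
P = 1,135.0938; D_Mac = 3.76013 half-year periods = 1.88007 yrs; D_mod = 1.88007/(1+0.0115) = 1.85869 yrs.
ΔP/P ≈ -D_mod · Δy = -1.85869 × (+0.021) = -0.039033 = -3.9033%.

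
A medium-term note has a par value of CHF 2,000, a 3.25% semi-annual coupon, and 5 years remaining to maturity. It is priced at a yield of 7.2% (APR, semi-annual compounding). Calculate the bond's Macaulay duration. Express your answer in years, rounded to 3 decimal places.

Periodic yield y = 0.036. Discount each cash flow and weight by its period:
  t   CF        PV=CF/(1+0.036)^t    t·PV
  1        32.50        31.3707        31.3707
  2        32.50        30.2806        60.5611
  3        32.50        29.2283        87.6850
  4        32.50        28.2127       112.8507
  5        32.50        27.2323       136.1616
  6        32.50        26.2860       157.7161
  7        32.50        25.3726       177.6082
  8        32.50        24.4909       195.9275
  9        32.50        23.6399       212.7591
  10    2,032.50     1,427.0297    14,270.2966
  Σ                  1,673.1437    15,442.9366
Price P = Σ PV = 1,673.1437.
Macaulay duration = Σ(t·PV) / P = 15,442.9366 / 1,673.1437 = 9.22989 half-year periods.
In years: 9.22989 / 2 = 4.61495 years.

4.615 years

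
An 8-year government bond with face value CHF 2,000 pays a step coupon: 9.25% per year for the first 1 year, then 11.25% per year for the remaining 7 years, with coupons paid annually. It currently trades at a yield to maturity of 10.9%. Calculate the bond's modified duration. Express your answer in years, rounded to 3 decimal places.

Periodic yield y = 0.109. First find Macaulay duration:
  t   CF        PV=CF/(1+0.109)^t    t·PV
  1       185.00       166.8170       166.8170
  2       225.00       182.9445       365.8891
  3       225.00       164.9635       494.8905
  4       225.00       148.7498       594.9991
  5       225.00       134.1296       670.6482
  6       225.00       120.9465       725.6789
  7       225.00       109.0590       763.4133
  8     2,225.00       972.4732     7,779.7857
  Σ                  2,000.0832    11,562.1218
P = 2,000.0832; Macaulay duration = 11,562.1218 / 2,000.0832 = 5.78082 years.
Modified duration = D_Mac / (1 + y) = 5.78082 / 1.109 = 5.21264 years.

5.213 years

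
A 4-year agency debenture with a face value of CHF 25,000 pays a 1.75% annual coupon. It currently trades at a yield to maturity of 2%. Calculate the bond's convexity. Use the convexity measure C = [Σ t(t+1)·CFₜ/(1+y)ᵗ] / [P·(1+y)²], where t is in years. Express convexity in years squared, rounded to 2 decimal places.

18.57

With y = 0.02:
  t   CF        PV=CF/(1+0.02)^t    t·PV        t(t+1)·PV
  1       437.50       428.9216       428.9216         857.8431
  2       437.50       420.5113       841.0227       2,523.0681
  3       437.50       412.2660     1,236.7981       4,947.1923
  4    25,437.50    23,500.3180    94,001.2721     470,006.3605
  Σ                 24,762.0170    96,508.0144     478,334.4639
P = 24,762.0170.
Convexity = Σ t(t+1)·PV / [P·(1+y)²] = 478,334.4639 / (24,762.0170 × 1.040400) = 18.56715.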